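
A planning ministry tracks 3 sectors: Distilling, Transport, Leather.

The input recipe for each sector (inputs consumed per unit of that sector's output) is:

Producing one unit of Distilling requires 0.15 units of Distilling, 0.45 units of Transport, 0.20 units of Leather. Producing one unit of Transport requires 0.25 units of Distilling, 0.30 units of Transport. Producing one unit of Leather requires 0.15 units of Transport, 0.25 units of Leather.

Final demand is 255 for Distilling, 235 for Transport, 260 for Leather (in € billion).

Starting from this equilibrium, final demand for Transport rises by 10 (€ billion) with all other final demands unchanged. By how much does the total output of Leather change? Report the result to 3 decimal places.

I − A =
  [   0.85    -0.25     0.00]
  [  -0.45     0.70    -0.15]
  [  -0.20     0.00     0.75]
Cofactors of I−A, C_ij = (−1)^(i+j)·(minor ij) (rows/columns in the sector order above):
  C_11 = (0.70)(0.75) − (-0.15)(0.00) = 0.5250
  C_12 = −[(-0.45)(0.75) − (-0.15)(-0.20)] = 0.3675
  C_13 = (-0.45)(0.00) − (0.70)(-0.20) = 0.1400
  C_21 = −[(-0.25)(0.75) − (0.00)(0.00)] = 0.1875
  C_22 = (0.85)(0.75) − (0.00)(-0.20) = 0.6375
  C_23 = −[(0.85)(0.00) − (-0.25)(-0.20)] = 0.0500
  C_31 = (-0.25)(-0.15) − (0.00)(0.70) = 0.0375
  C_32 = −[(0.85)(-0.15) − (0.00)(-0.45)] = 0.1275
  C_33 = (0.85)(0.70) − (-0.25)(-0.45) = 0.4825
det(I−A) = Σ_j (I−A)_1j·C_1j = (0.85)(0.5250) + (-0.25)(0.3675) + (0.00)(0.1400) = 0.354375
adj(I−A) = Cᵀ =
  [ 0.5250   0.1875   0.0375]
  [ 0.3675   0.6375   0.1275]
  [ 0.1400   0.0500   0.4825]
(I − A)⁻¹ = adj(I−A) / det(I−A) ≈
  [   1.4815     0.5291     0.1058]
  [   1.0370     1.7989     0.3598]
  [   0.3951     0.1411     1.3616]
Δx = (I − A)⁻¹ Δd with Δd having +10 in the Transport component and 0 elsewhere.
So Δx_3 = L_32 · (+10), where L_32 = adj(I−A)_32 / det(I−A) = 0.0500 / 0.354375.
Δx_3 = 0.0500 × (+10) / 0.354375 = 0.50 / 0.354375 ≈ 1.411.

Δx_3 = 1.411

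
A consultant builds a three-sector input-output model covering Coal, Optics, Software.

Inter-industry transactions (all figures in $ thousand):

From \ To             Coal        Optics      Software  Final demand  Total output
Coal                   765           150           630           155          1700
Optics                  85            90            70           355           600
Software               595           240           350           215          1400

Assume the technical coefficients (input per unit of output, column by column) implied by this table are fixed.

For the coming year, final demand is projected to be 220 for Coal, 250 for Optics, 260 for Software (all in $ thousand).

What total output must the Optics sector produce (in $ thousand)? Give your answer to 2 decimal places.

x_O = 485.52

Technical coefficients a_ij = z_ij / X_j:
  a_CC = 765/1700 = 0.45, a_OC = 85/1700 = 0.05, a_SC = 595/1700 = 0.35
  a_CO = 150/600 = 0.25, a_OO = 90/600 = 0.15, a_SO = 240/600 = 0.40
  a_CS = 630/1400 = 0.45, a_OS = 70/1400 = 0.05, a_SS = 350/1400 = 0.25
I − A =
  [   0.55    -0.25    -0.45]
  [  -0.05     0.85    -0.05]
  [  -0.35    -0.40     0.75]
Cofactors of I−A, C_ij = (−1)^(i+j)·(minor ij) (rows/columns in the sector order above):
  C_11 = (0.85)(0.75) − (-0.05)(-0.40) = 0.6175
  C_12 = −[(-0.05)(0.75) − (-0.05)(-0.35)] = 0.0550
  C_13 = (-0.05)(-0.40) − (0.85)(-0.35) = 0.3175
  C_21 = −[(-0.25)(0.75) − (-0.45)(-0.40)] = 0.3675
  C_22 = (0.55)(0.75) − (-0.45)(-0.35) = 0.2550
  C_23 = −[(0.55)(-0.40) − (-0.25)(-0.35)] = 0.3075
  C_31 = (-0.25)(-0.05) − (-0.45)(0.85) = 0.3950
  C_32 = −[(0.55)(-0.05) − (-0.45)(-0.05)] = 0.0500
  C_33 = (0.55)(0.85) − (-0.25)(-0.05) = 0.4550
det(I−A) = Σ_j (I−A)_1j·C_1j = (0.55)(0.6175) + (-0.25)(0.0550) + (-0.45)(0.3175) = 0.1830
adj(I−A) = Cᵀ =
  [ 0.6175   0.3675   0.3950]
  [ 0.0550   0.2550   0.0500]
  [ 0.3175   0.3075   0.4550]
(I − A)⁻¹ = adj(I−A) / det(I−A) ≈
  [   3.3743     2.0082     2.1585]
  [   0.3005     1.3934     0.2732]
  [   1.7350     1.6803     2.4863]
x = (I − A)⁻¹ d = adj(I−A)·d / det(I−A), with det(I−A) = 0.1830:
  x_C = (0.6175·220 + 0.3675·250 + 0.3950·260) / 0.1830 = 330.425 / 0.1830 ≈ 1805.60
  x_O = (0.0550·220 + 0.2550·250 + 0.0500·260) / 0.1830 = 88.85 / 0.1830 ≈ 485.52
  x_S = (0.3175·220 + 0.3075·250 + 0.4550·260) / 0.1830 = 265.025 / 0.1830 ≈ 1448.22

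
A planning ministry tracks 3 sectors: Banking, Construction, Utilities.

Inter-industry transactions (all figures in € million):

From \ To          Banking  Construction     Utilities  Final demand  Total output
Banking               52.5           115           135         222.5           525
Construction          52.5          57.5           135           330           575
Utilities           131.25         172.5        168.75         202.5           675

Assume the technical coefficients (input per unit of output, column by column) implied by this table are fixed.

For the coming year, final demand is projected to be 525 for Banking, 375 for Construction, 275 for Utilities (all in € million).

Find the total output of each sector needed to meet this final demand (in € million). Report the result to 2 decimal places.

x_B = 967.80, x_C = 743.46, x_U = 986.65

Technical coefficients a_ij = z_ij / X_j:
  a_BB = 52.5/525 = 0.10, a_CB = 52.5/525 = 0.10, a_UB = 131.25/525 = 0.25
  a_BC = 115/575 = 0.20, a_CC = 57.5/575 = 0.10, a_UC = 172.5/575 = 0.30
  a_BU = 135/675 = 0.20, a_CU = 135/675 = 0.20, a_UU = 168.75/675 = 0.25
I − A =
  [   0.90    -0.20    -0.20]
  [  -0.10     0.90    -0.20]
  [  -0.25    -0.30     0.75]
Cofactors of I−A, C_ij = (−1)^(i+j)·(minor ij) (rows/columns in the sector order above):
  C_11 = (0.90)(0.75) − (-0.20)(-0.30) = 0.6150
  C_12 = −[(-0.10)(0.75) − (-0.20)(-0.25)] = 0.1250
  C_13 = (-0.10)(-0.30) − (0.90)(-0.25) = 0.2550
  C_21 = −[(-0.20)(0.75) − (-0.20)(-0.30)] = 0.2100
  C_22 = (0.90)(0.75) − (-0.20)(-0.25) = 0.6250
  C_23 = −[(0.90)(-0.30) − (-0.20)(-0.25)] = 0.3200
  C_31 = (-0.20)(-0.20) − (-0.20)(0.90) = 0.2200
  C_32 = −[(0.90)(-0.20) − (-0.20)(-0.10)] = 0.2000
  C_33 = (0.90)(0.90) − (-0.20)(-0.10) = 0.7900
det(I−A) = Σ_j (I−A)_1j·C_1j = (0.90)(0.6150) + (-0.20)(0.1250) + (-0.20)(0.2550) = 0.4775
adj(I−A) = Cᵀ =
  [ 0.6150   0.2100   0.2200]
  [ 0.1250   0.6250   0.2000]
  [ 0.2550   0.3200   0.7900]
(I − A)⁻¹ = adj(I−A) / det(I−A) ≈
  [   1.2880     0.4398     0.4607]
  [   0.2618     1.3089     0.4188]
  [   0.5340     0.6702     1.6545]
x = (I − A)⁻¹ d = adj(I−A)·d / det(I−A), with det(I−A) = 0.4775:
  x_B = (0.6150·525 + 0.2100·375 + 0.2200·275) / 0.4775 = 462.125 / 0.4775 ≈ 967.80
  x_C = (0.1250·525 + 0.6250·375 + 0.2000·275) / 0.4775 = 355.00 / 0.4775 ≈ 743.46
  x_U = (0.2550·525 + 0.3200·375 + 0.7900·275) / 0.4775 = 471.125 / 0.4775 ≈ 986.65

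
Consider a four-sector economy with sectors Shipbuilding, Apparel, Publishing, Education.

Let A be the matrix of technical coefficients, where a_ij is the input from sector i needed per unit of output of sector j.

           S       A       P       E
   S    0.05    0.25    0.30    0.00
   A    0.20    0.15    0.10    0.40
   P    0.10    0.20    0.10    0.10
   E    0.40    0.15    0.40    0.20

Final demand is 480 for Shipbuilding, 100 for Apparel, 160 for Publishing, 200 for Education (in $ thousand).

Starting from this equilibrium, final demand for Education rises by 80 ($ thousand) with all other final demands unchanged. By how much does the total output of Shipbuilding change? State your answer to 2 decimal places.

Δx_S = 34.97

I − A =
  [   0.95    -0.25    -0.30     0.00]
  [  -0.20     0.85    -0.10    -0.40]
  [  -0.10    -0.20     0.90    -0.10]
  [  -0.40    -0.15    -0.40     0.80]
Compute the cofactors C_ij = (−1)^(i+j)·(3×3 minor ij) of I−A; the adjugate is their transpose:
adj(I−A) = Cᵀ =
  [ 0.47450   0.22250   0.24600   0.14200]
  [ 0.30800   0.61000   0.32400   0.34550]
  [ 0.16300   0.19625   0.50900   0.16175]
  [ 0.37650   0.32375   0.43825   0.62275]
det(I−A) = Σ_j (I−A)_1j·C_1j = (0.95)(0.47450) + (-0.25)(0.30800) + (-0.30)(0.16300) + (0.00)(0.37650) = 0.324875
(I − A)⁻¹ = adj(I−A) / det(I−A) ≈
  [   1.4606     0.6849     0.7572     0.4371]
  [   0.9481     1.8776     0.9973     1.0635]
  [   0.5017     0.6041     1.5668     0.4979]
  [   1.1589     0.9965     1.3490     1.9169]
Δx = (I − A)⁻¹ Δd with Δd having +80 in the Education component and 0 elsewhere.
So Δx_S = L_SE · (+80), where L_SE = adj(I−A)_SE / det(I−A) = 0.14200 / 0.324875.
Δx_S = 0.14200 × (+80) / 0.324875 = 11.36 / 0.324875 ≈ 34.97.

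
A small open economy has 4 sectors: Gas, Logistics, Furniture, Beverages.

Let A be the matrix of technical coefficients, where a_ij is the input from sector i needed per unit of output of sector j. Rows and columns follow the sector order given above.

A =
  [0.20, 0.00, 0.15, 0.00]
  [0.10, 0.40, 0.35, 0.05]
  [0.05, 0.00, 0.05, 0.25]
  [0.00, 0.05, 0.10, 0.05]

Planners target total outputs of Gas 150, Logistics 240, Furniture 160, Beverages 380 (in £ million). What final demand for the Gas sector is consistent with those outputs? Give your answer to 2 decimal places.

I − A =
  [   0.80     0.00    -0.15     0.00]
  [  -0.10     0.60    -0.35    -0.05]
  [  -0.05     0.00     0.95    -0.25]
  [   0.00    -0.05    -0.10     0.95]
d = (I − A) x:
  d_1 = (+0.80)·150 + (+0.00)·240 + (-0.15)·160 + (+0.00)·380 = 96.00
  d_2 = (-0.10)·150 + (+0.60)·240 + (-0.35)·160 + (-0.05)·380 = 54.00
  d_3 = (-0.05)·150 + (+0.00)·240 + (+0.95)·160 + (-0.25)·380 = 49.50
  d_4 = (+0.00)·150 + (-0.05)·240 + (-0.10)·160 + (+0.95)·380 = 333.00

d_1 = 96.00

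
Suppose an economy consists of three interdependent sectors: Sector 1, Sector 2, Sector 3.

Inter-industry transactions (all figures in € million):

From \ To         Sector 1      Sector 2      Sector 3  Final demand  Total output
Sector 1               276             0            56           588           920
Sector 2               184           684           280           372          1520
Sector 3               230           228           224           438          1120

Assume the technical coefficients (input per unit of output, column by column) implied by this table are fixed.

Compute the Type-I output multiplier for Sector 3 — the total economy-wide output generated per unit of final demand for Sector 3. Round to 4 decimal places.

m_3 = 2.1856

Technical coefficients a_ij = z_ij / X_j:
  a_11 = 276/920 = 0.30, a_21 = 184/920 = 0.20, a_31 = 230/920 = 0.25
  a_12 = 0/1520 = 0.00, a_22 = 684/1520 = 0.45, a_32 = 228/1520 = 0.15
  a_13 = 56/1120 = 0.05, a_23 = 280/1120 = 0.25, a_33 = 224/1120 = 0.20
I − A =
  [   0.70     0.00    -0.05]
  [  -0.20     0.55    -0.25]
  [  -0.25    -0.15     0.80]
Cofactors of I−A, C_ij = (−1)^(i+j)·(minor ij) (rows/columns in the sector order above):
  C_11 = (0.55)(0.80) − (-0.25)(-0.15) = 0.4025
  C_12 = −[(-0.20)(0.80) − (-0.25)(-0.25)] = 0.2225
  C_13 = (-0.20)(-0.15) − (0.55)(-0.25) = 0.1675
  C_21 = −[(0.00)(0.80) − (-0.05)(-0.15)] = 0.0075
  C_22 = (0.70)(0.80) − (-0.05)(-0.25) = 0.5475
  C_23 = −[(0.70)(-0.15) − (0.00)(-0.25)] = 0.1050
  C_31 = (0.00)(-0.25) − (-0.05)(0.55) = 0.0275
  C_32 = −[(0.70)(-0.25) − (-0.05)(-0.20)] = 0.1850
  C_33 = (0.70)(0.55) − (0.00)(-0.20) = 0.3850
det(I−A) = Σ_j (I−A)_1j·C_1j = (0.70)(0.4025) + (0.00)(0.2225) + (-0.05)(0.1675) = 0.273375
adj(I−A) = Cᵀ =
  [ 0.4025   0.0075   0.0275]
  [ 0.2225   0.5475   0.1850]
  [ 0.1675   0.1050   0.3850]
(I − A)⁻¹ = adj(I−A) / det(I−A) ≈
  [   1.47234     0.02743     0.10059]
  [   0.81390     2.00274     0.67673]
  [   0.61271     0.38409     1.40832]
The output multiplier for sector j is the column-j sum of the Leontief inverse (I − A)⁻¹ = adj(I−A) / det(I−A).
Column 3 of adj(I−A): (0.0275, 0.1850, 0.3850); det(I−A) = 0.273375.
m_3 = (0.0275 + 0.1850 + 0.3850) / 0.273375 = 0.5975 / 0.273375 ≈ 2.1856.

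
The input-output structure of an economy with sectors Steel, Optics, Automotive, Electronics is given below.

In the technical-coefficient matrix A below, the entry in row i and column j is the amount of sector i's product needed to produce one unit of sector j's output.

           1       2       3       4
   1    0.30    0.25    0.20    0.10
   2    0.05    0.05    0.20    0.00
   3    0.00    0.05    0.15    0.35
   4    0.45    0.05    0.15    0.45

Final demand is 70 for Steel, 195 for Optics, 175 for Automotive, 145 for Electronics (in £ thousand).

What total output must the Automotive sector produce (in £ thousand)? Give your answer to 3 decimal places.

x_3 = 591.488

I − A =
  [   0.70    -0.25    -0.20    -0.10]
  [  -0.05     0.95    -0.20     0.00]
  [   0.00    -0.05     0.85    -0.35]
  [  -0.45    -0.05    -0.15     0.55]
Compute the cofactors C_ij = (−1)^(i+j)·(3×3 minor ij) of I−A; the adjugate is their transpose:
adj(I−A) = Cᵀ =
  [ 0.385250   0.117750   0.147250   0.163750]
  [ 0.052250   0.220750   0.074250   0.056750]
  [ 0.151875   0.068625   0.315875   0.228625]
  [ 0.361375   0.135125   0.213375   0.547125]
det(I−A) = Σ_j (I−A)_1j·C_1j = (0.70)(0.385250) + (-0.25)(0.052250) + (-0.20)(0.151875) + (-0.10)(0.361375) = 0.1901
(I − A)⁻¹ = adj(I−A) / det(I−A) ≈
  [   2.0266     0.6194     0.7746     0.8614]
  [   0.2749     1.1612     0.3906     0.2985]
  [   0.7989     0.3610     1.6616     1.2027]
  [   1.9010     0.7108     1.1224     2.8781]
x = (I − A)⁻¹ d = adj(I−A)·d / det(I−A), with det(I−A) = 0.1901:
  x_1 = (0.385250·70 + 0.117750·195 + 0.147250·175 + 0.163750·145) / 0.1901 = 99.44125 / 0.1901 ≈ 523.100
  x_2 = (0.052250·70 + 0.220750·195 + 0.074250·175 + 0.056750·145) / 0.1901 = 67.92625 / 0.1901 ≈ 357.319
  x_3 = (0.151875·70 + 0.068625·195 + 0.315875·175 + 0.228625·145) / 0.1901 = 112.441875 / 0.1901 ≈ 591.488
  x_4 = (0.361375·70 + 0.135125·195 + 0.213375·175 + 0.547125·145) / 0.1901 = 168.319375 / 0.1901 ≈ 885.425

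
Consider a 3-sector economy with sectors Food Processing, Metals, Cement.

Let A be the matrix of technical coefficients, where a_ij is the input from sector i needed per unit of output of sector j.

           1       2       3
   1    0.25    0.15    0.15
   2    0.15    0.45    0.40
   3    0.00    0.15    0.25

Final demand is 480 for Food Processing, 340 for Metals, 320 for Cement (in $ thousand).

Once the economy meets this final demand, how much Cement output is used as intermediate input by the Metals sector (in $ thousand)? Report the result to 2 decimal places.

I − A =
  [   0.75    -0.15    -0.15]
  [  -0.15     0.55    -0.40]
  [   0.00    -0.15     0.75]
Cofactors of I−A, C_ij = (−1)^(i+j)·(minor ij) (rows/columns in the sector order above):
  C_11 = (0.55)(0.75) − (-0.40)(-0.15) = 0.3525
  C_12 = −[(-0.15)(0.75) − (-0.40)(0.00)] = 0.1125
  C_13 = (-0.15)(-0.15) − (0.55)(0.00) = 0.0225
  C_21 = −[(-0.15)(0.75) − (-0.15)(-0.15)] = 0.1350
  C_22 = (0.75)(0.75) − (-0.15)(0.00) = 0.5625
  C_23 = −[(0.75)(-0.15) − (-0.15)(0.00)] = 0.1125
  C_31 = (-0.15)(-0.40) − (-0.15)(0.55) = 0.1425
  C_32 = −[(0.75)(-0.40) − (-0.15)(-0.15)] = 0.3225
  C_33 = (0.75)(0.55) − (-0.15)(-0.15) = 0.3900
det(I−A) = Σ_j (I−A)_1j·C_1j = (0.75)(0.3525) + (-0.15)(0.1125) + (-0.15)(0.0225) = 0.244125
adj(I−A) = Cᵀ =
  [ 0.3525   0.1350   0.1425]
  [ 0.1125   0.5625   0.3225]
  [ 0.0225   0.1125   0.3900]
(I − A)⁻¹ = adj(I−A) / det(I−A) ≈
  [   1.4439     0.5530     0.5837]
  [   0.4608     2.3041     1.3210]
  [   0.0922     0.4608     1.5975]
First solve x = (I − A)⁻¹ d = adj(I−A)·d / det(I−A); in particular x_2 = (0.1125·480 + 0.5625·340 + 0.3225·320) / 0.244125 = 348.45 / 0.244125 ≈ 1427.3425.
Intermediate flow from 3 to 2: z_32 = a_32 · x_2 = 0.15 × 348.45 / 0.244125 = 52.2675 / 0.244125 ≈ 214.10.

z_32 = 214.10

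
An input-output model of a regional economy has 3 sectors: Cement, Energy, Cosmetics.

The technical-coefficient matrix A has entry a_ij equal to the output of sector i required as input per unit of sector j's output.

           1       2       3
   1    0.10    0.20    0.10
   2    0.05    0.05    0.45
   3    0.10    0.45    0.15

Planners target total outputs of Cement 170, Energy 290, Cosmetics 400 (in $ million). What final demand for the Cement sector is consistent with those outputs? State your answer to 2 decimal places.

I − A =
  [   0.90    -0.20    -0.10]
  [  -0.05     0.95    -0.45]
  [  -0.10    -0.45     0.85]
d = (I − A) x:
  d_1 = (+0.90)·170 + (-0.20)·290 + (-0.10)·400 = 55.00
  d_2 = (-0.05)·170 + (+0.95)·290 + (-0.45)·400 = 87.00
  d_3 = (-0.10)·170 + (-0.45)·290 + (+0.85)·400 = 192.50

d_1 = 55.00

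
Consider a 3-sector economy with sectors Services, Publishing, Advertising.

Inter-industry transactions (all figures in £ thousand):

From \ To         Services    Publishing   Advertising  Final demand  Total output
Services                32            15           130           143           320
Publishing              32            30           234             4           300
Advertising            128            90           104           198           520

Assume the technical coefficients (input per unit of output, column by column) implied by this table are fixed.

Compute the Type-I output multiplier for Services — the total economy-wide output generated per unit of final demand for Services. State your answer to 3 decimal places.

Technical coefficients a_ij = z_ij / X_j:
  a_SS = 32/320 = 0.10, a_PS = 32/320 = 0.10, a_AS = 128/320 = 0.40
  a_SP = 15/300 = 0.05, a_PP = 30/300 = 0.10, a_AP = 90/300 = 0.30
  a_SA = 130/520 = 0.25, a_PA = 234/520 = 0.45, a_AA = 104/520 = 0.20
I − A =
  [   0.90    -0.05    -0.25]
  [  -0.10     0.90    -0.45]
  [  -0.40    -0.30     0.80]
Cofactors of I−A, C_ij = (−1)^(i+j)·(minor ij) (rows/columns in the sector order above):
  C_11 = (0.90)(0.80) − (-0.45)(-0.30) = 0.5850
  C_12 = −[(-0.10)(0.80) − (-0.45)(-0.40)] = 0.2600
  C_13 = (-0.10)(-0.30) − (0.90)(-0.40) = 0.3900
  C_21 = −[(-0.05)(0.80) − (-0.25)(-0.30)] = 0.1150
  C_22 = (0.90)(0.80) − (-0.25)(-0.40) = 0.6200
  C_23 = −[(0.90)(-0.30) − (-0.05)(-0.40)] = 0.2900
  C_31 = (-0.05)(-0.45) − (-0.25)(0.90) = 0.2475
  C_32 = −[(0.90)(-0.45) − (-0.25)(-0.10)] = 0.4300
  C_33 = (0.90)(0.90) − (-0.05)(-0.10) = 0.8050
det(I−A) = Σ_j (I−A)_1j·C_1j = (0.90)(0.5850) + (-0.05)(0.2600) + (-0.25)(0.3900) = 0.4160
adj(I−A) = Cᵀ =
  [ 0.5850   0.1150   0.2475]
  [ 0.2600   0.6200   0.4300]
  [ 0.3900   0.2900   0.8050]
(I − A)⁻¹ = adj(I−A) / det(I−A) ≈
  [   1.4063     0.2764     0.5950]
  [   0.6250     1.4904     1.0337]
  [   0.9375     0.6971     1.9351]
The output multiplier for sector j is the column-j sum of the Leontief inverse (I − A)⁻¹ = adj(I−A) / det(I−A).
Column S of adj(I−A): (0.5850, 0.2600, 0.3900); det(I−A) = 0.4160.
m_S = (0.5850 + 0.2600 + 0.3900) / 0.4160 = 1.235 / 0.4160 ≈ 2.969.

m_S = 2.969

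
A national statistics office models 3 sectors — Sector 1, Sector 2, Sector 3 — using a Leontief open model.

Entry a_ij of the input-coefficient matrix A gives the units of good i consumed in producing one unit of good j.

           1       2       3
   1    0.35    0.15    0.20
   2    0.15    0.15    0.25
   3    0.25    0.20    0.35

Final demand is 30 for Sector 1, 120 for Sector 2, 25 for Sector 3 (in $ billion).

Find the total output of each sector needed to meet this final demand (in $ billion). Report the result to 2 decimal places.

I − A =
  [   0.65    -0.15    -0.20]
  [  -0.15     0.85    -0.25]
  [  -0.25    -0.20     0.65]
Cofactors of I−A, C_ij = (−1)^(i+j)·(minor ij) (rows/columns in the sector order above):
  C_11 = (0.85)(0.65) − (-0.25)(-0.20) = 0.5025
  C_12 = −[(-0.15)(0.65) − (-0.25)(-0.25)] = 0.1600
  C_13 = (-0.15)(-0.20) − (0.85)(-0.25) = 0.2425
  C_21 = −[(-0.15)(0.65) − (-0.20)(-0.20)] = 0.1375
  C_22 = (0.65)(0.65) − (-0.20)(-0.25) = 0.3725
  C_23 = −[(0.65)(-0.20) − (-0.15)(-0.25)] = 0.1675
  C_31 = (-0.15)(-0.25) − (-0.20)(0.85) = 0.2075
  C_32 = −[(0.65)(-0.25) − (-0.20)(-0.15)] = 0.1925
  C_33 = (0.65)(0.85) − (-0.15)(-0.15) = 0.5300
det(I−A) = Σ_j (I−A)_1j·C_1j = (0.65)(0.5025) + (-0.15)(0.1600) + (-0.20)(0.2425) = 0.254125
adj(I−A) = Cᵀ =
  [ 0.5025   0.1375   0.2075]
  [ 0.1600   0.3725   0.1925]
  [ 0.2425   0.1675   0.5300]
(I − A)⁻¹ = adj(I−A) / det(I−A) ≈
  [   1.9774     0.5411     0.8165]
  [   0.6296     1.4658     0.7575]
  [   0.9543     0.6591     2.0856]
x = (I − A)⁻¹ d = adj(I−A)·d / det(I−A), with det(I−A) = 0.254125:
  x_1 = (0.5025·30 + 0.1375·120 + 0.2075·25) / 0.254125 = 36.7625 / 0.254125 ≈ 144.66
  x_2 = (0.1600·30 + 0.3725·120 + 0.1925·25) / 0.254125 = 54.3125 / 0.254125 ≈ 213.72
  x_3 = (0.2425·30 + 0.1675·120 + 0.5300·25) / 0.254125 = 40.625 / 0.254125 ≈ 159.86

x_1 = 144.66, x_2 = 213.72, x_3 = 159.86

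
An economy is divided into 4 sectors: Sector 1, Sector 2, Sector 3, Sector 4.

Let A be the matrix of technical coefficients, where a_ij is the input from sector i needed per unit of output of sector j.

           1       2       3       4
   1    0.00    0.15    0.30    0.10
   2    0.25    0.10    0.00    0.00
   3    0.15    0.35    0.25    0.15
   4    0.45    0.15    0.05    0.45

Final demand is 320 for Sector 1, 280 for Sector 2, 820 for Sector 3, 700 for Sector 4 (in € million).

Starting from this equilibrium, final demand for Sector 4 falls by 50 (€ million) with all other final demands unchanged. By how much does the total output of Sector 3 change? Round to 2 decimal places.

I − A =
  [   1.00    -0.15    -0.30    -0.10]
  [  -0.25     0.90     0.00     0.00]
  [  -0.15    -0.35     0.75    -0.15]
  [  -0.45    -0.15    -0.05     0.55]
Compute the cofactors C_ij = (−1)^(i+j)·(3×3 minor ij) of I−A; the adjugate is their transpose:
adj(I−A) = Cᵀ =
  [ 0.364500   0.138250   0.153000   0.108000]
  [ 0.101250   0.325500   0.042500   0.030000]
  [ 0.188750   0.224000   0.430125   0.151625]
  [ 0.343000   0.222250   0.175875   0.580125]
det(I−A) = Σ_j (I−A)_1j·C_1j = (1.00)(0.364500) + (-0.15)(0.101250) + (-0.30)(0.188750) + (-0.10)(0.343000) = 0.2583875
(I − A)⁻¹ = adj(I−A) / det(I−A) ≈
  [   1.4107     0.5350     0.5921     0.4180]
  [   0.3919     1.2597     0.1645     0.1161]
  [   0.7305     0.8669     1.6647     0.5868]
  [   1.3275     0.8601     0.6807     2.2452]
Δx = (I − A)⁻¹ Δd with Δd having -50 in the Sector 4 component and 0 elsewhere.
So Δx_3 = L_34 · (-50), where L_34 = adj(I−A)_34 / det(I−A) = 0.151625 / 0.2583875.
Δx_3 = 0.151625 × (-50) / 0.2583875 = -7.58125 / 0.2583875 ≈ -29.34.

Δx_3 = -29.34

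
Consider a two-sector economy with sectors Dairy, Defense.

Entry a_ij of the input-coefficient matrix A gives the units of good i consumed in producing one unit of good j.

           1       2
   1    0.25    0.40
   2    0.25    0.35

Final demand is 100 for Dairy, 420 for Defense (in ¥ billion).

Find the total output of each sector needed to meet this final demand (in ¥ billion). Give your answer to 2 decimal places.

x_1 = 601.29, x_2 = 877.42

I − A =
  [   0.75    -0.40]
  [  -0.25     0.65]
det(I−A) = (0.75)(0.65) − (-0.40)(-0.25) = 0.3875
adj(I−A) = [[0.65, 0.40], [0.25, 0.75]]
(I − A)⁻¹ = adj(I−A) / det(I−A) ≈
  [   1.6774     1.0323]
  [   0.6452     1.9355]
x = (I − A)⁻¹ d = adj(I−A)·d / det(I−A), with det(I−A) = 0.3875:
  x_1 = (0.65·100 + 0.40·420) / 0.3875 = 233.00 / 0.3875 ≈ 601.29
  x_2 = (0.25·100 + 0.75·420) / 0.3875 = 340.00 / 0.3875 ≈ 877.42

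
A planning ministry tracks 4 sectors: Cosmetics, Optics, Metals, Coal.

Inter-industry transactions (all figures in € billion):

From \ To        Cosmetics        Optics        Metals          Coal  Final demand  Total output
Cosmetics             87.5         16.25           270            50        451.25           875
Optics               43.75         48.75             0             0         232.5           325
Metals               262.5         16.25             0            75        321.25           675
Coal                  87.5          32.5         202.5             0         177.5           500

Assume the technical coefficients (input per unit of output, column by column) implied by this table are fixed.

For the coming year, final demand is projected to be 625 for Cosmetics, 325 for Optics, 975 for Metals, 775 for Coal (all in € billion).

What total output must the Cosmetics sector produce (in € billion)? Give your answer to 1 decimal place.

Technical coefficients a_ij = z_ij / X_j:
  a_11 = 87.5/875 = 0.10, a_21 = 43.75/875 = 0.05, a_31 = 262.5/875 = 0.30, a_41 = 87.5/875 = 0.10
  a_12 = 16.25/325 = 0.05, a_22 = 48.75/325 = 0.15, a_32 = 16.25/325 = 0.05, a_42 = 32.5/325 = 0.10
  a_13 = 270/675 = 0.40, a_23 = 0/675 = 0.00, a_33 = 0/675 = 0.00, a_43 = 202.5/675 = 0.30
  a_14 = 50/500 = 0.10, a_24 = 0/500 = 0.00, a_34 = 75/500 = 0.15, a_44 = 0/500 = 0.00
I − A =
  [   0.90    -0.05    -0.40    -0.10]
  [  -0.05     0.85     0.00     0.00]
  [  -0.30    -0.05     1.00    -0.15]
  [  -0.10    -0.10    -0.30     1.00]
Compute the cofactors C_ij = (−1)^(i+j)·(3×3 minor ij) of I−A; the adjugate is their transpose:
adj(I−A) = Cᵀ =
  [ 0.811750   0.085250   0.365500   0.136000]
  [ 0.047750   0.714500   0.021500   0.008000]
  [ 0.271000   0.076750   0.753500   0.140125]
  [ 0.167250   0.103000   0.264750   0.659500]
det(I−A) = Σ_j (I−A)_1j·C_1j = (0.90)(0.811750) + (-0.05)(0.047750) + (-0.40)(0.271000) + (-0.10)(0.167250) = 0.6030625
(I − A)⁻¹ = adj(I−A) / det(I−A) ≈
  [   1.3460     0.1414     0.6061     0.2255]
  [   0.0792     1.1848     0.0357     0.0133]
  [   0.4494     0.1273     1.2495     0.2324]
  [   0.2773     0.1708     0.4390     1.0936]
x = (I − A)⁻¹ d = adj(I−A)·d / det(I−A), with det(I−A) = 0.6030625:
  x_1 = (0.811750·625 + 0.085250·325 + 0.365500·975 + 0.136000·775) / 0.6030625 = 996.8125 / 0.6030625 ≈ 1652.9
  x_2 = (0.047750·625 + 0.714500·325 + 0.021500·975 + 0.008000·775) / 0.6030625 = 289.21875 / 0.6030625 ≈ 479.6
  x_3 = (0.271000·625 + 0.076750·325 + 0.753500·975 + 0.140125·775) / 0.6030625 = 1037.578125 / 0.6030625 ≈ 1720.5
  x_4 = (0.167250·625 + 0.103000·325 + 0.264750·975 + 0.659500·775) / 0.6030625 = 907.25 / 0.6030625 ≈ 1504.4

x_1 = 1652.9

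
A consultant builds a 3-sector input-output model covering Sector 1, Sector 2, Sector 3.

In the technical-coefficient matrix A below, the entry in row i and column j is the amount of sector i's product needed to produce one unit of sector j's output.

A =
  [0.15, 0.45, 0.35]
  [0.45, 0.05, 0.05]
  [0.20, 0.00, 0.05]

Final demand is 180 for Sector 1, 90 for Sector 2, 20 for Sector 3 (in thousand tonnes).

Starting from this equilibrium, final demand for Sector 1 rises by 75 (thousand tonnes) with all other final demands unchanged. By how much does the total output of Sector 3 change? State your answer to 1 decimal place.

I − A =
  [   0.85    -0.45    -0.35]
  [  -0.45     0.95    -0.05]
  [  -0.20     0.00     0.95]
Cofactors of I−A, C_ij = (−1)^(i+j)·(minor ij) (rows/columns in the sector order above):
  C_11 = (0.95)(0.95) − (-0.05)(0.00) = 0.9025
  C_12 = −[(-0.45)(0.95) − (-0.05)(-0.20)] = 0.4375
  C_13 = (-0.45)(0.00) − (0.95)(-0.20) = 0.1900
  C_21 = −[(-0.45)(0.95) − (-0.35)(0.00)] = 0.4275
  C_22 = (0.85)(0.95) − (-0.35)(-0.20) = 0.7375
  C_23 = −[(0.85)(0.00) − (-0.45)(-0.20)] = 0.0900
  C_31 = (-0.45)(-0.05) − (-0.35)(0.95) = 0.3550
  C_32 = −[(0.85)(-0.05) − (-0.35)(-0.45)] = 0.2000
  C_33 = (0.85)(0.95) − (-0.45)(-0.45) = 0.6050
det(I−A) = Σ_j (I−A)_1j·C_1j = (0.85)(0.9025) + (-0.45)(0.4375) + (-0.35)(0.1900) = 0.50375
adj(I−A) = Cᵀ =
  [ 0.9025   0.4275   0.3550]
  [ 0.4375   0.7375   0.2000]
  [ 0.1900   0.0900   0.6050]
(I − A)⁻¹ = adj(I−A) / det(I−A) ≈
  [   1.7916     0.8486     0.7047]
  [   0.8685     1.4640     0.3970]
  [   0.3772     0.1787     1.2010]
Δx = (I − A)⁻¹ Δd with Δd having +75 in the Sector 1 component and 0 elsewhere.
So Δx_3 = L_31 · (+75), where L_31 = adj(I−A)_31 / det(I−A) = 0.1900 / 0.50375.
Δx_3 = 0.1900 × (+75) / 0.50375 = 14.25 / 0.50375 ≈ 28.3.

Δx_3 = 28.3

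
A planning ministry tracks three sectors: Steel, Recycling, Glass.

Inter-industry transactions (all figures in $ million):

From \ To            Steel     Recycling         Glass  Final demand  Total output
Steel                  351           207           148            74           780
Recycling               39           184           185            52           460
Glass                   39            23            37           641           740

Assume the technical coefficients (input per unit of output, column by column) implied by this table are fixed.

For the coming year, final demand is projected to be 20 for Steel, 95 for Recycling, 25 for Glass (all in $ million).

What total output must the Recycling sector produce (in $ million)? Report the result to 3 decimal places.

Technical coefficients a_ij = z_ij / X_j:
  a_SS = 351/780 = 0.45, a_RS = 39/780 = 0.05, a_GS = 39/780 = 0.05
  a_SR = 207/460 = 0.45, a_RR = 184/460 = 0.40, a_GR = 23/460 = 0.05
  a_SG = 148/740 = 0.20, a_RG = 185/740 = 0.25, a_GG = 37/740 = 0.05
I − A =
  [   0.55    -0.45    -0.20]
  [  -0.05     0.60    -0.25]
  [  -0.05    -0.05     0.95]
Cofactors of I−A, C_ij = (−1)^(i+j)·(minor ij) (rows/columns in the sector order above):
  C_11 = (0.60)(0.95) − (-0.25)(-0.05) = 0.5575
  C_12 = −[(-0.05)(0.95) − (-0.25)(-0.05)] = 0.0600
  C_13 = (-0.05)(-0.05) − (0.60)(-0.05) = 0.0325
  C_21 = −[(-0.45)(0.95) − (-0.20)(-0.05)] = 0.4375
  C_22 = (0.55)(0.95) − (-0.20)(-0.05) = 0.5125
  C_23 = −[(0.55)(-0.05) − (-0.45)(-0.05)] = 0.0500
  C_31 = (-0.45)(-0.25) − (-0.20)(0.60) = 0.2325
  C_32 = −[(0.55)(-0.25) − (-0.20)(-0.05)] = 0.1475
  C_33 = (0.55)(0.60) − (-0.45)(-0.05) = 0.3075
det(I−A) = Σ_j (I−A)_1j·C_1j = (0.55)(0.5575) + (-0.45)(0.0600) + (-0.20)(0.0325) = 0.273125
adj(I−A) = Cᵀ =
  [ 0.5575   0.4375   0.2325]
  [ 0.0600   0.5125   0.1475]
  [ 0.0325   0.0500   0.3075]
(I − A)⁻¹ = adj(I−A) / det(I−A) ≈
  [   2.0412     1.6018     0.8513]
  [   0.2197     1.8764     0.5400]
  [   0.1190     0.1831     1.1259]
x = (I − A)⁻¹ d = adj(I−A)·d / det(I−A), with det(I−A) = 0.273125:
  x_S = (0.5575·20 + 0.4375·95 + 0.2325·25) / 0.273125 = 58.525 / 0.273125 ≈ 214.279
  x_R = (0.0600·20 + 0.5125·95 + 0.1475·25) / 0.273125 = 53.575 / 0.273125 ≈ 196.156
  x_G = (0.0325·20 + 0.0500·95 + 0.3075·25) / 0.273125 = 13.0875 / 0.273125 ≈ 47.918

x_R = 196.156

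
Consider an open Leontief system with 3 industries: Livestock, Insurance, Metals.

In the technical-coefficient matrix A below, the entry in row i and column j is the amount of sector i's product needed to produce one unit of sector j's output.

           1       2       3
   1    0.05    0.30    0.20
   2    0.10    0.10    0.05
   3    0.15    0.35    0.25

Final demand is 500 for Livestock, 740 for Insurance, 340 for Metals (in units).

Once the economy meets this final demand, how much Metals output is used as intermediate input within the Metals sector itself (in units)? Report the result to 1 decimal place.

z_33 = 284.9

I − A =
  [   0.95    -0.30    -0.20]
  [  -0.10     0.90    -0.05]
  [  -0.15    -0.35     0.75]
Cofactors of I−A, C_ij = (−1)^(i+j)·(minor ij) (rows/columns in the sector order above):
  C_11 = (0.90)(0.75) − (-0.05)(-0.35) = 0.6575
  C_12 = −[(-0.10)(0.75) − (-0.05)(-0.15)] = 0.0825
  C_13 = (-0.10)(-0.35) − (0.90)(-0.15) = 0.1700
  C_21 = −[(-0.30)(0.75) − (-0.20)(-0.35)] = 0.2950
  C_22 = (0.95)(0.75) − (-0.20)(-0.15) = 0.6825
  C_23 = −[(0.95)(-0.35) − (-0.30)(-0.15)] = 0.3775
  C_31 = (-0.30)(-0.05) − (-0.20)(0.90) = 0.1950
  C_32 = −[(0.95)(-0.05) − (-0.20)(-0.10)] = 0.0675
  C_33 = (0.95)(0.90) − (-0.30)(-0.10) = 0.8250
det(I−A) = Σ_j (I−A)_1j·C_1j = (0.95)(0.6575) + (-0.30)(0.0825) + (-0.20)(0.1700) = 0.565875
adj(I−A) = Cᵀ =
  [ 0.6575   0.2950   0.1950]
  [ 0.0825   0.6825   0.0675]
  [ 0.1700   0.3775   0.8250]
(I − A)⁻¹ = adj(I−A) / det(I−A) ≈
  [   1.1619     0.5213     0.3446]
  [   0.1458     1.2061     0.1193]
  [   0.3004     0.6671     1.4579]
First solve x = (I − A)⁻¹ d = adj(I−A)·d / det(I−A); in particular x_3 = (0.1700·500 + 0.3775·740 + 0.8250·340) / 0.565875 = 644.85 / 0.565875 ≈ 1139.563.
Intermediate flow from 3 to 3: z_33 = a_33 · x_3 = 0.25 × 644.85 / 0.565875 = 161.2125 / 0.565875 ≈ 284.9.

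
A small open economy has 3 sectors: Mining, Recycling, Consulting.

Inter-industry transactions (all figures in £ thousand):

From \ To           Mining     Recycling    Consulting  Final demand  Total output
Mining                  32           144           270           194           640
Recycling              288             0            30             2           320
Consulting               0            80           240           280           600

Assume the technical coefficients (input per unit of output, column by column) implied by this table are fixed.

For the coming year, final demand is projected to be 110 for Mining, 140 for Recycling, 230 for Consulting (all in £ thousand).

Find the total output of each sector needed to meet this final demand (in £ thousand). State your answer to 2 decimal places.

Technical coefficients a_ij = z_ij / X_j:
  a_MM = 32/640 = 0.05, a_RM = 288/640 = 0.45, a_CM = 0/640 = 0.00
  a_MR = 144/320 = 0.45, a_RR = 0/320 = 0.00, a_CR = 80/320 = 0.25
  a_MC = 270/600 = 0.45, a_RC = 30/600 = 0.05, a_CC = 240/600 = 0.40
I − A =
  [   0.95    -0.45    -0.45]
  [  -0.45     1.00    -0.05]
  [   0.00    -0.25     0.60]
Cofactors of I−A, C_ij = (−1)^(i+j)·(minor ij) (rows/columns in the sector order above):
  C_11 = (1.00)(0.60) − (-0.05)(-0.25) = 0.5875
  C_12 = −[(-0.45)(0.60) − (-0.05)(0.00)] = 0.2700
  C_13 = (-0.45)(-0.25) − (1.00)(0.00) = 0.1125
  C_21 = −[(-0.45)(0.60) − (-0.45)(-0.25)] = 0.3825
  C_22 = (0.95)(0.60) − (-0.45)(0.00) = 0.5700
  C_23 = −[(0.95)(-0.25) − (-0.45)(0.00)] = 0.2375
  C_31 = (-0.45)(-0.05) − (-0.45)(1.00) = 0.4725
  C_32 = −[(0.95)(-0.05) − (-0.45)(-0.45)] = 0.2500
  C_33 = (0.95)(1.00) − (-0.45)(-0.45) = 0.7475
det(I−A) = Σ_j (I−A)_1j·C_1j = (0.95)(0.5875) + (-0.45)(0.2700) + (-0.45)(0.1125) = 0.3860
adj(I−A) = Cᵀ =
  [ 0.5875   0.3825   0.4725]
  [ 0.2700   0.5700   0.2500]
  [ 0.1125   0.2375   0.7475]
(I − A)⁻¹ = adj(I−A) / det(I−A) ≈
  [   1.5220     0.9909     1.2241]
  [   0.6995     1.4767     0.6477]
  [   0.2915     0.6153     1.9365]
x = (I − A)⁻¹ d = adj(I−A)·d / det(I−A), with det(I−A) = 0.3860:
  x_M = (0.5875·110 + 0.3825·140 + 0.4725·230) / 0.3860 = 226.85 / 0.3860 ≈ 587.69
  x_R = (0.2700·110 + 0.5700·140 + 0.2500·230) / 0.3860 = 167.00 / 0.3860 ≈ 432.64
  x_C = (0.1125·110 + 0.2375·140 + 0.7475·230) / 0.3860 = 217.55 / 0.3860 ≈ 563.60

x_M = 587.69, x_R = 432.64, x_C = 563.60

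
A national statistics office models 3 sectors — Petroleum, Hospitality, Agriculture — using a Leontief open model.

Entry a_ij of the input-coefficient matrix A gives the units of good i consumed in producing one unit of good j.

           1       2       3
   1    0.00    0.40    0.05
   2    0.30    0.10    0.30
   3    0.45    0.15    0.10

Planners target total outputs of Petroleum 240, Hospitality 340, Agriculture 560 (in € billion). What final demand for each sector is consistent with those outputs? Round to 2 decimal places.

I − A =
  [   1.00    -0.40    -0.05]
  [  -0.30     0.90    -0.30]
  [  -0.45    -0.15     0.90]
d = (I − A) x:
  d_1 = (+1.00)·240 + (-0.40)·340 + (-0.05)·560 = 76.00
  d_2 = (-0.30)·240 + (+0.90)·340 + (-0.30)·560 = 66.00
  d_3 = (-0.45)·240 + (-0.15)·340 + (+0.90)·560 = 345.00

d_1 = 76.00, d_2 = 66.00, d_3 = 345.00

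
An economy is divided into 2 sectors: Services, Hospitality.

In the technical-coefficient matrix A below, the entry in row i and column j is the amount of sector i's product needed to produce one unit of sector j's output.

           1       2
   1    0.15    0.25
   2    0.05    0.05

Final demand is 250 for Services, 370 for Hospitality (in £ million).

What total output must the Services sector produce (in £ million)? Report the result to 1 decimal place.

I − A =
  [   0.85    -0.25]
  [  -0.05     0.95]
det(I−A) = (0.85)(0.95) − (-0.25)(-0.05) = 0.7950
adj(I−A) = [[0.95, 0.25], [0.05, 0.85]]
(I − A)⁻¹ = adj(I−A) / det(I−A) ≈
  [   1.1950     0.3145]
  [   0.0629     1.0692]
x = (I − A)⁻¹ d = adj(I−A)·d / det(I−A), with det(I−A) = 0.7950:
  x_1 = (0.95·250 + 0.25·370) / 0.7950 = 330.00 / 0.7950 ≈ 415.1
  x_2 = (0.05·250 + 0.85·370) / 0.7950 = 327.00 / 0.7950 ≈ 411.3

x_1 = 415.1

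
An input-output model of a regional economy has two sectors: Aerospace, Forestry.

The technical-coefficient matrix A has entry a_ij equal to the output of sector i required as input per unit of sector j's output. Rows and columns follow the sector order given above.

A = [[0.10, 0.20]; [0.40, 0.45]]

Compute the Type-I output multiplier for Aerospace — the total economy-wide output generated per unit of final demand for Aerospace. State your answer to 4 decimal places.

I − A =
  [   0.90    -0.20]
  [  -0.40     0.55]
det(I−A) = (0.90)(0.55) − (-0.20)(-0.40) = 0.4150
adj(I−A) = [[0.55, 0.20], [0.40, 0.90]]
(I − A)⁻¹ = adj(I−A) / det(I−A) ≈
  [   1.32530     0.48193]
  [   0.96386     2.16867]
The output multiplier for sector j is the column-j sum of the Leontief inverse (I − A)⁻¹ = adj(I−A) / det(I−A).
Column A of adj(I−A): (0.55, 0.40); det(I−A) = 0.4150.
m_A = (0.55 + 0.40) / 0.4150 = 0.95 / 0.4150 ≈ 2.2892.

m_A = 2.2892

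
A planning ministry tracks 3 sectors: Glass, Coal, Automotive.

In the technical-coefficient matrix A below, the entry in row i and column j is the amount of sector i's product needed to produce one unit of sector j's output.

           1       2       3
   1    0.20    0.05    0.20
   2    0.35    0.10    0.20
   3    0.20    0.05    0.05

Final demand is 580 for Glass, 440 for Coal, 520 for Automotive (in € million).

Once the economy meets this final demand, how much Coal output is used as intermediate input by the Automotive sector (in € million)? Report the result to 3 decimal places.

z_23 = 162.444

I − A =
  [   0.80    -0.05    -0.20]
  [  -0.35     0.90    -0.20]
  [  -0.20    -0.05     0.95]
Cofactors of I−A, C_ij = (−1)^(i+j)·(minor ij) (rows/columns in the sector order above):
  C_11 = (0.90)(0.95) − (-0.20)(-0.05) = 0.8450
  C_12 = −[(-0.35)(0.95) − (-0.20)(-0.20)] = 0.3725
  C_13 = (-0.35)(-0.05) − (0.90)(-0.20) = 0.1975
  C_21 = −[(-0.05)(0.95) − (-0.20)(-0.05)] = 0.0575
  C_22 = (0.80)(0.95) − (-0.20)(-0.20) = 0.7200
  C_23 = −[(0.80)(-0.05) − (-0.05)(-0.20)] = 0.0500
  C_31 = (-0.05)(-0.20) − (-0.20)(0.90) = 0.1900
  C_32 = −[(0.80)(-0.20) − (-0.20)(-0.35)] = 0.2300
  C_33 = (0.80)(0.90) − (-0.05)(-0.35) = 0.7025
det(I−A) = Σ_j (I−A)_1j·C_1j = (0.80)(0.8450) + (-0.05)(0.3725) + (-0.20)(0.1975) = 0.617875
adj(I−A) = Cᵀ =
  [ 0.8450   0.0575   0.1900]
  [ 0.3725   0.7200   0.2300]
  [ 0.1975   0.0500   0.7025]
(I − A)⁻¹ = adj(I−A) / det(I−A) ≈
  [   1.3676     0.0931     0.3075]
  [   0.6029     1.1653     0.3722]
  [   0.3196     0.0809     1.1370]
First solve x = (I − A)⁻¹ d = adj(I−A)·d / det(I−A); in particular x_3 = (0.1975·580 + 0.0500·440 + 0.7025·520) / 0.617875 = 501.85 / 0.617875 ≈ 812.21930.
Intermediate flow from 2 to 3: z_23 = a_23 · x_3 = 0.20 × 501.85 / 0.617875 = 100.37 / 0.617875 ≈ 162.444.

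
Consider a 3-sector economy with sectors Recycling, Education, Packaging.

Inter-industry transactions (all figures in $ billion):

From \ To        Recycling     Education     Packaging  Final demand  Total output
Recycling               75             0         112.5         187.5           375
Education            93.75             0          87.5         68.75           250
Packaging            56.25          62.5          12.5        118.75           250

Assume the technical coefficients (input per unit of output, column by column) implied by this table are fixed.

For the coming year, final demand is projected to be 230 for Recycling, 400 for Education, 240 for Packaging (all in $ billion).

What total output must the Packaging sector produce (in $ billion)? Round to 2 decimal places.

x_P = 539.85

Technical coefficients a_ij = z_ij / X_j:
  a_RR = 75/375 = 0.20, a_ER = 93.75/375 = 0.25, a_PR = 56.25/375 = 0.15
  a_RE = 0/250 = 0.00, a_EE = 0/250 = 0.00, a_PE = 62.5/250 = 0.25
  a_RP = 112.5/250 = 0.45, a_EP = 87.5/250 = 0.35, a_PP = 12.5/250 = 0.05
I − A =
  [   0.80     0.00    -0.45]
  [  -0.25     1.00    -0.35]
  [  -0.15    -0.25     0.95]
Cofactors of I−A, C_ij = (−1)^(i+j)·(minor ij) (rows/columns in the sector order above):
  C_11 = (1.00)(0.95) − (-0.35)(-0.25) = 0.8625
  C_12 = −[(-0.25)(0.95) − (-0.35)(-0.15)] = 0.2900
  C_13 = (-0.25)(-0.25) − (1.00)(-0.15) = 0.2125
  C_21 = −[(0.00)(0.95) − (-0.45)(-0.25)] = 0.1125
  C_22 = (0.80)(0.95) − (-0.45)(-0.15) = 0.6925
  C_23 = −[(0.80)(-0.25) − (0.00)(-0.15)] = 0.2000
  C_31 = (0.00)(-0.35) − (-0.45)(1.00) = 0.4500
  C_32 = −[(0.80)(-0.35) − (-0.45)(-0.25)] = 0.3925
  C_33 = (0.80)(1.00) − (0.00)(-0.25) = 0.8000
det(I−A) = Σ_j (I−A)_1j·C_1j = (0.80)(0.8625) + (0.00)(0.2900) + (-0.45)(0.2125) = 0.594375
adj(I−A) = Cᵀ =
  [ 0.8625   0.1125   0.4500]
  [ 0.2900   0.6925   0.3925]
  [ 0.2125   0.2000   0.8000]
(I − A)⁻¹ = adj(I−A) / det(I−A) ≈
  [   1.4511     0.1893     0.7571]
  [   0.4879     1.1651     0.6604]
  [   0.3575     0.3365     1.3460]
x = (I − A)⁻¹ d = adj(I−A)·d / det(I−A), with det(I−A) = 0.594375:
  x_R = (0.8625·230 + 0.1125·400 + 0.4500·240) / 0.594375 = 351.375 / 0.594375 ≈ 591.17
  x_E = (0.2900·230 + 0.6925·400 + 0.3925·240) / 0.594375 = 437.90 / 0.594375 ≈ 736.74
  x_P = (0.2125·230 + 0.2000·400 + 0.8000·240) / 0.594375 = 320.875 / 0.594375 ≈ 539.85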